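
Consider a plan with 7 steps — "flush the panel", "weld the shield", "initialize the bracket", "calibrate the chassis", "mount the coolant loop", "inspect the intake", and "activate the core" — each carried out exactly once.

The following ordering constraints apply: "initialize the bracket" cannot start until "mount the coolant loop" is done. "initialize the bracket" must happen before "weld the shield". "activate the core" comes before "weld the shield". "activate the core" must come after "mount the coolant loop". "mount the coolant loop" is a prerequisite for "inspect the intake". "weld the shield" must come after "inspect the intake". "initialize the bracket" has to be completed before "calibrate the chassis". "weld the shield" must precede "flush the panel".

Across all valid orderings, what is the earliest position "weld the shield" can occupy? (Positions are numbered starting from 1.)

5

Working backwards through the constraints from "weld the shield", its full set of required predecessors is "initialize the bracket", "mount the coolant loop", "inspect the intake", "activate the core" — 4 of them.
With 4 mandatory predecessors, the earliest "weld the shield" can sit is position 4+1 = 5, and placing just those 4 first achieves it.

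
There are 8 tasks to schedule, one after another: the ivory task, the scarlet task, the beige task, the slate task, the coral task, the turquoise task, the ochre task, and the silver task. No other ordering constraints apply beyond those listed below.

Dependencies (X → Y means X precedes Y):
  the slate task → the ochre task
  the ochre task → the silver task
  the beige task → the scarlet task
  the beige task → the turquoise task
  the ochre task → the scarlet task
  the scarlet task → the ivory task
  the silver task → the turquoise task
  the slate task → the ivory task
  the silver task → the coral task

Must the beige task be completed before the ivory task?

Following the dependencies: the beige task → the scarlet task → the ivory task.
Hence the beige task necessarily comes before the ivory task.

Yes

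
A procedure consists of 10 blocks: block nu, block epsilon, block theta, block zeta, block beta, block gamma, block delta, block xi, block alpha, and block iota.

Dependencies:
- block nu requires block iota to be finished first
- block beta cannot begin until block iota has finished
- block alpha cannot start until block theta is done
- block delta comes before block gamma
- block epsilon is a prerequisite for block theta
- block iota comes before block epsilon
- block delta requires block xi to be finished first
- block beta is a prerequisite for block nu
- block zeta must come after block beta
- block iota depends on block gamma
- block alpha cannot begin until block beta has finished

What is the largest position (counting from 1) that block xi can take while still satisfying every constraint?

1

The blocks that are forced after block xi, directly or by a chain of constraints, are block nu, block epsilon, block theta, block zeta, block beta, block gamma, block delta, block alpha, block iota. That's 9 blocks.
So at least 9 blocks follow block xi, putting block xi no later than position 1. That position is achievable by scheduling everything else first.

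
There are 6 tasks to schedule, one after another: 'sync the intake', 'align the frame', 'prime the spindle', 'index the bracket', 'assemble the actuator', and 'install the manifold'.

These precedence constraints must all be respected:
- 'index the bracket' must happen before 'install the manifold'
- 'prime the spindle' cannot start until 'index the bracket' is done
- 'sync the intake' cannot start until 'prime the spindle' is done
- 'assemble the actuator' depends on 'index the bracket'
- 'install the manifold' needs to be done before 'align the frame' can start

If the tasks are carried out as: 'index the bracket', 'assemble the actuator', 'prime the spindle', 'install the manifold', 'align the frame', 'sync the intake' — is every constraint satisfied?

Yes

Checking each listed constraint against this order: for instance, 'index the bracket' is in position 1 and 'install the manifold' in position 4, so that constraint holds — and the remaining constraints check out the same way.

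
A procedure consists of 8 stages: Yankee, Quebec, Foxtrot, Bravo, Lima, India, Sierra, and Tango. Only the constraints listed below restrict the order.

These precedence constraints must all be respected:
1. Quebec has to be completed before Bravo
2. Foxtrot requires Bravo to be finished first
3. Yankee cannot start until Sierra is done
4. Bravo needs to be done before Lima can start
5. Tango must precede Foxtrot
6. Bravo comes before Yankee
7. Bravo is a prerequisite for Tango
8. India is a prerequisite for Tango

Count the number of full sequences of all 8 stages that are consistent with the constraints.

3 stages have no prerequisites (Quebec, India, Sierra), so any of them could come first.
Enumerating by repeatedly choosing an available stage (one whose prerequisites are all placed) gives 232 distinct complete orderings.

232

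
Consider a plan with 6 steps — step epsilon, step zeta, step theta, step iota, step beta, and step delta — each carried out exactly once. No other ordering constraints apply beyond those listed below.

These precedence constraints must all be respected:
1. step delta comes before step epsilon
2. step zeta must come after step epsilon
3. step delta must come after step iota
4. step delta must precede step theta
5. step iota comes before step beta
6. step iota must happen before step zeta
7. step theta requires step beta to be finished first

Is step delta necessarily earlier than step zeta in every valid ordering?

Yes

Chaining the stated constraints: step delta → step epsilon → step zeta.
So step delta must precede step zeta in any valid ordering.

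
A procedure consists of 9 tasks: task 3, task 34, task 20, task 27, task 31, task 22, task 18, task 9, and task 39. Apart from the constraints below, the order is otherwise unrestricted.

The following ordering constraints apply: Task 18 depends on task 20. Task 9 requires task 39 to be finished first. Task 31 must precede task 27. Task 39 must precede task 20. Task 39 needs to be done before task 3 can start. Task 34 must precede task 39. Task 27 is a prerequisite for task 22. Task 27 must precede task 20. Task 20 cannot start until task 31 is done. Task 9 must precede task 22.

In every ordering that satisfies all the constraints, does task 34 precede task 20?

Yes

Following the dependencies: task 34 → task 39 → task 20.
That forces task 34 before task 20 in every valid schedule.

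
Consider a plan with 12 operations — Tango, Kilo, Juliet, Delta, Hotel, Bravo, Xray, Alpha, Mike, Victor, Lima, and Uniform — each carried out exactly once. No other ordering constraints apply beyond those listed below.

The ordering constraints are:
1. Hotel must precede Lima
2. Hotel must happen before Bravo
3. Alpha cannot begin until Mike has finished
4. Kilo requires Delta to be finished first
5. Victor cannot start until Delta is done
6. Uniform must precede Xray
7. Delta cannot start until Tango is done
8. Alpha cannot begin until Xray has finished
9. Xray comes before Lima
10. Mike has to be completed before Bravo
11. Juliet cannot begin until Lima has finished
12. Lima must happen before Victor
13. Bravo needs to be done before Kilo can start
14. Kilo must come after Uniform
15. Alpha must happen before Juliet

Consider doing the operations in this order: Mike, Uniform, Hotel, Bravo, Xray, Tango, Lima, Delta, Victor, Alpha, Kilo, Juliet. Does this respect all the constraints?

Checking each listed constraint against this order: for instance, Uniform is in position 2 and Kilo in position 11, so that constraint holds — and the remaining constraints check out the same way.

Yes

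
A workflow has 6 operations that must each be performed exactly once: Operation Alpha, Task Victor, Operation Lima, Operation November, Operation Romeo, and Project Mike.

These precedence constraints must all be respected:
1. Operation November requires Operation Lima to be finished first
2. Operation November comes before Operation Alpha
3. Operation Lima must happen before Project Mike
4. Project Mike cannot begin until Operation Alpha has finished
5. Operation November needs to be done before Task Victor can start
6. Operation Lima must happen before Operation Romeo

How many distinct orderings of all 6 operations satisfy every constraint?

15

Only Operation Lima has no prerequisites, so it must go first.
Counting all ways to extend the partial order to a total order gives 15.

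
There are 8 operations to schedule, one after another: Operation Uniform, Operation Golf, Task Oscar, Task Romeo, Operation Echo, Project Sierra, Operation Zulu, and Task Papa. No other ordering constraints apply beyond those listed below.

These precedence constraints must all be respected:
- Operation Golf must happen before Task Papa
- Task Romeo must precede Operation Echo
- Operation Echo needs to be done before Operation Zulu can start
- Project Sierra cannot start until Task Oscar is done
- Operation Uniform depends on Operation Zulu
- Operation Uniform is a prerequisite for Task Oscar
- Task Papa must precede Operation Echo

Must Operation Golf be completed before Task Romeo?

No chain of constraints connects Operation Golf to Task Romeo in either direction.
A valid ordering placing Task Romeo before Operation Golf exists, so the answer is no.

No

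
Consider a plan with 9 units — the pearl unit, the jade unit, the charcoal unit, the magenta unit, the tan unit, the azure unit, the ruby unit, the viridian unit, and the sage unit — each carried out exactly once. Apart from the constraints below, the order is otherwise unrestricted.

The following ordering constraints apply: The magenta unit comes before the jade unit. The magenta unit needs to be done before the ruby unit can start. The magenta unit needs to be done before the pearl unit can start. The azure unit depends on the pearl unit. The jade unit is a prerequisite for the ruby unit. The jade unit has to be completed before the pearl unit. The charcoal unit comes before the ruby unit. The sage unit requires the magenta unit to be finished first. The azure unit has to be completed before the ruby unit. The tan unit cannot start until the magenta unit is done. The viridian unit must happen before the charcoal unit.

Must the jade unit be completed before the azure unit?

Yes

Following the dependencies: the jade unit → the pearl unit → the azure unit.
So the jade unit must precede the azure unit in any valid ordering.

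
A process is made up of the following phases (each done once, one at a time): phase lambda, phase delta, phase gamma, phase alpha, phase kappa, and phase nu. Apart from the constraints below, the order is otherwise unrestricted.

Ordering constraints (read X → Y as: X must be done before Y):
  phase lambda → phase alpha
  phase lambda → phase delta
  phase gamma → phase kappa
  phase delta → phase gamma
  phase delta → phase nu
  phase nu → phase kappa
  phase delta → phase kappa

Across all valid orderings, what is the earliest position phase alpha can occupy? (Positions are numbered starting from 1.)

2

The only phase forced before phase alpha (directly or transitively) is phase lambda.
With 1 mandatory predecessor, the earliest phase alpha can sit is position 1+1 = 2, and placing just that one first achieves it.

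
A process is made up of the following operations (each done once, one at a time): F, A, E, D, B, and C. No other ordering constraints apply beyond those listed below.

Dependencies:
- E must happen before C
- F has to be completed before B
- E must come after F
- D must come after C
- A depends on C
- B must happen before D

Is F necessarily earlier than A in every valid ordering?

Following the dependencies: F → E → C → A.
Hence F necessarily comes before A.

Yes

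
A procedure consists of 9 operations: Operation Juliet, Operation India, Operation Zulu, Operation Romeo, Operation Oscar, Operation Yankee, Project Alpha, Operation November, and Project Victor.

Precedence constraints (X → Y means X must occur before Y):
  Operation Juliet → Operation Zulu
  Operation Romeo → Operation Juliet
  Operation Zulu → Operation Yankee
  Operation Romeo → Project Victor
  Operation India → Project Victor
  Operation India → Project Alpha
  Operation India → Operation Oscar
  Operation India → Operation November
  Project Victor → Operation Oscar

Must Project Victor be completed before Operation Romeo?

No

There is a chain Operation Romeo → Project Victor, which puts Operation Romeo before Project Victor.
So Project Victor does not have to come before Operation Romeo — it cannot.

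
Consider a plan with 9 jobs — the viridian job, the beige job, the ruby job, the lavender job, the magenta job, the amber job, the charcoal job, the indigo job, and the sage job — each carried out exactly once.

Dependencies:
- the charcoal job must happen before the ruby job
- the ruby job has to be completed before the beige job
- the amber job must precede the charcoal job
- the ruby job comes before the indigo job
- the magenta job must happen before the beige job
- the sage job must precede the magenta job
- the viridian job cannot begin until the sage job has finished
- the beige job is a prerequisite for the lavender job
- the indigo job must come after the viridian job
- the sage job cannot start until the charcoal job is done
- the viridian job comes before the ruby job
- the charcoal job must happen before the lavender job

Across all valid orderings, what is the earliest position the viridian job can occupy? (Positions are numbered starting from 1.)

The jobs that are forced before the viridian job, directly or transitively, are the amber job, the charcoal job, the sage job. That's 3 jobs.
With 3 mandatory predecessors, the earliest the viridian job can sit is position 3+1 = 4, and placing just those 3 first achieves it.

4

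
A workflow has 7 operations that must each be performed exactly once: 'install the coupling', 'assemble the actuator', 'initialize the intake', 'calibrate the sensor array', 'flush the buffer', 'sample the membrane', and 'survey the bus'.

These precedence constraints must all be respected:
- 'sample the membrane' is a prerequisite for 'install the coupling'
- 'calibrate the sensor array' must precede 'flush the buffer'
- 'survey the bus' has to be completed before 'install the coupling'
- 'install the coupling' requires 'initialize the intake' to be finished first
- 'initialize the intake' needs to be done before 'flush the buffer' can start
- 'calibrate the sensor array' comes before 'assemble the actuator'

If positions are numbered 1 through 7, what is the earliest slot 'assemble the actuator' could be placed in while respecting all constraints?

2

The only operation forced before 'assemble the actuator' (directly or transitively) is 'calibrate the sensor array'.
With 1 mandatory predecessor, the earliest 'assemble the actuator' can sit is position 1+1 = 2, and placing just that one first achieves it.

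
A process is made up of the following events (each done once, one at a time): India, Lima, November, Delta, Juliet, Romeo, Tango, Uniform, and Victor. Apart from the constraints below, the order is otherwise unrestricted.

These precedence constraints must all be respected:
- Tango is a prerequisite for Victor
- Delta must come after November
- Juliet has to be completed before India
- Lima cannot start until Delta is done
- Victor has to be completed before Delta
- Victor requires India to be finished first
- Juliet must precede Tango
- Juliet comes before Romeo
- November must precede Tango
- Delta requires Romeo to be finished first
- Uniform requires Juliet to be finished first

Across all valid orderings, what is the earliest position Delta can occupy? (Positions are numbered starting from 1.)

7

Working backwards through the constraints from Delta, its full set of required predecessors is India, November, Juliet, Romeo, Tango, Victor — 6 of them.
So at minimum 6 events come before Delta, putting Delta no earlier than position 7. That position is achievable by scheduling exactly those predecessors first.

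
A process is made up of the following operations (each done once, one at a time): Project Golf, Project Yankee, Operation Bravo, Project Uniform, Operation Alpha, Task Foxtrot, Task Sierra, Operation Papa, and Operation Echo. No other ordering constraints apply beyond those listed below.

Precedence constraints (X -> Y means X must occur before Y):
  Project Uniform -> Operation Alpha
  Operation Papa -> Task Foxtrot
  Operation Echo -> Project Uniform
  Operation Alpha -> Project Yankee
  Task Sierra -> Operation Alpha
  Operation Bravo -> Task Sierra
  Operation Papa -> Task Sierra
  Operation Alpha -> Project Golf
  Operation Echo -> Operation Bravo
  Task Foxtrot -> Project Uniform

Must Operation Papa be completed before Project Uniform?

Yes

Tracing the constraints gives a chain: Operation Papa → Task Foxtrot → Project Uniform.
Hence Operation Papa necessarily comes before Project Uniform.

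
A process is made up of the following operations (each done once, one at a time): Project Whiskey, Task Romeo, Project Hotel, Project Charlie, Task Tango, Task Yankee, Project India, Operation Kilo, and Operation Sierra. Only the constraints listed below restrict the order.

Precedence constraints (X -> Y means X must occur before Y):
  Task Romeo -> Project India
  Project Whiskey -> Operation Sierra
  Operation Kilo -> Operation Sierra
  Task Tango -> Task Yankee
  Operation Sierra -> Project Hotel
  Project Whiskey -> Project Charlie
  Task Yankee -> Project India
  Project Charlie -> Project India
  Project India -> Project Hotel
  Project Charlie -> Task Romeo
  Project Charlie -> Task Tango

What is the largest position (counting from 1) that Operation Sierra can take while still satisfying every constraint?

8

The only operation forced after Operation Sierra (directly or by a chain) is Project Hotel.
With 1 mandatory successor out of 9 operations total, the latest slot for Operation Sierra is 9−1 = 8, and it's reachable by doing all non-successors before Operation Sierra.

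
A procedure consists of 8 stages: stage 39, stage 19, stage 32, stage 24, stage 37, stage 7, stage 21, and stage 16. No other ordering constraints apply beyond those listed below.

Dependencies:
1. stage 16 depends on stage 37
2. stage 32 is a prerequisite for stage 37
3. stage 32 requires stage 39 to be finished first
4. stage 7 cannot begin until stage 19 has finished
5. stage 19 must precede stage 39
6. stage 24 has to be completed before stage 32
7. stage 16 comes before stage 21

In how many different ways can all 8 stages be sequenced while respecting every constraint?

The stages with no prerequisites are stage 19, stage 24; any of them can be placed first.
Enumerating by repeatedly choosing an available stage (one whose prerequisites are all placed) gives 20 distinct complete orderings.

20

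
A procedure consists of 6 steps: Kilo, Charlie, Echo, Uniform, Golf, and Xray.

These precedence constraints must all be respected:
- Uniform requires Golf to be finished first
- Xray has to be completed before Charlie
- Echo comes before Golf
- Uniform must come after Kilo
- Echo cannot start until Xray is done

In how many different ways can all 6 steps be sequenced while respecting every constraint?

The steps with no prerequisites are Kilo, Xray; any of them can be placed first.
Enumerating by repeatedly choosing an available step (one whose prerequisites are all placed) gives 19 distinct complete orderings.

19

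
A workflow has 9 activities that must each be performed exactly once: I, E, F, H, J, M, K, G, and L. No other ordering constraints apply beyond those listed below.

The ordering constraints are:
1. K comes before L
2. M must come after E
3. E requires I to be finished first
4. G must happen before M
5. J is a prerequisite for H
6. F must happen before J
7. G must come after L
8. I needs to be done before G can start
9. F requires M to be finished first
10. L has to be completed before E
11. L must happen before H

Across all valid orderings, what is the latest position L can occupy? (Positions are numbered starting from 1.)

Following every chain forward from L, the activities that must come later are E, F, H, J, M, G — 6 of them.
With 6 mandatory successors out of 9 activities total, the latest slot for L is 9−6 = 3, and it's reachable by doing all non-successors before L.

3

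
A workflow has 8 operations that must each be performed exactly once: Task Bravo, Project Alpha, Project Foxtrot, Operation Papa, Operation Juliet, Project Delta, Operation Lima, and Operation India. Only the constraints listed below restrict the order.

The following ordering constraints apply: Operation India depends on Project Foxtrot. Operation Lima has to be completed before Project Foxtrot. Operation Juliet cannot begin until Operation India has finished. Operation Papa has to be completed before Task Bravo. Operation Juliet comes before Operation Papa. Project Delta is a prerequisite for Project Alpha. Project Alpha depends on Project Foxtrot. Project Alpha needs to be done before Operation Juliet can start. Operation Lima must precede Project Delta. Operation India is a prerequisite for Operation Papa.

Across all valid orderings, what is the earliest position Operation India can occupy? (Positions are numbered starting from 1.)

3

Working backwards through the constraints from Operation India, its full set of required predecessors is Project Foxtrot, Operation Lima — 2 of them.
So at minimum 2 operations come before Operation India, putting Operation India no earlier than position 3. That position is achievable by scheduling exactly those predecessors first.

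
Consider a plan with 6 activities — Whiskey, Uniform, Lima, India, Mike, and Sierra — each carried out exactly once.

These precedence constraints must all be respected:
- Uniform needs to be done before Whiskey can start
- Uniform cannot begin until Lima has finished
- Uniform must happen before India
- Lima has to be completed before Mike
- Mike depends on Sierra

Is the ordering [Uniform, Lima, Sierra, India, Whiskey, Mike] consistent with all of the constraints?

No

The sequence places Uniform ahead of Lima.
That contradicts the constraint that Lima must precede Uniform.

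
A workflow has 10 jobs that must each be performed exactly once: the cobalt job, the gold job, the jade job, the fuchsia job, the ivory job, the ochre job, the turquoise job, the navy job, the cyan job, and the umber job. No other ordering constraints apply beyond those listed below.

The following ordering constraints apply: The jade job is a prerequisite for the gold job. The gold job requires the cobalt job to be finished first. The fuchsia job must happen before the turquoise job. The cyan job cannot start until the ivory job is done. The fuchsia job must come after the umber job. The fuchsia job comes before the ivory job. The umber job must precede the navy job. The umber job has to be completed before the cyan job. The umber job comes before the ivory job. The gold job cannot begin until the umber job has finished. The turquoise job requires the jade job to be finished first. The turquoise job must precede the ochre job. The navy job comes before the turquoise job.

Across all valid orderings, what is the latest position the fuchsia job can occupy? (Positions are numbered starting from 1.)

Every job that must follow the fuchsia job has to come after it. Tracing all chains starting from the fuchsia job, those jobs are: the ivory job, the ochre job, the turquoise job, the cyan job — 4 in total.
With 4 mandatory successors out of 10 jobs total, the latest slot for the fuchsia job is 10−4 = 6, and it's reachable by doing all non-successors before the fuchsia job.

6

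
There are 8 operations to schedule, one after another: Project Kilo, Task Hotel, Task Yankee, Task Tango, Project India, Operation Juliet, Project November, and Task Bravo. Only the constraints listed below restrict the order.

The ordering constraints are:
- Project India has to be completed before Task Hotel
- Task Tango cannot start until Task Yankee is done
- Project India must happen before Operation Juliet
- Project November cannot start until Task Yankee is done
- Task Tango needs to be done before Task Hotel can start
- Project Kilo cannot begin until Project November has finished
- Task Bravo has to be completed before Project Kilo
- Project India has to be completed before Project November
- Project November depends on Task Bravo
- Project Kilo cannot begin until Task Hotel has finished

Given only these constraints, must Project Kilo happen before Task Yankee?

No

There is a chain Task Yankee → Project November → Project Kilo, which puts Task Yankee before Project Kilo.
So Project Kilo does not have to come before Task Yankee — it cannot.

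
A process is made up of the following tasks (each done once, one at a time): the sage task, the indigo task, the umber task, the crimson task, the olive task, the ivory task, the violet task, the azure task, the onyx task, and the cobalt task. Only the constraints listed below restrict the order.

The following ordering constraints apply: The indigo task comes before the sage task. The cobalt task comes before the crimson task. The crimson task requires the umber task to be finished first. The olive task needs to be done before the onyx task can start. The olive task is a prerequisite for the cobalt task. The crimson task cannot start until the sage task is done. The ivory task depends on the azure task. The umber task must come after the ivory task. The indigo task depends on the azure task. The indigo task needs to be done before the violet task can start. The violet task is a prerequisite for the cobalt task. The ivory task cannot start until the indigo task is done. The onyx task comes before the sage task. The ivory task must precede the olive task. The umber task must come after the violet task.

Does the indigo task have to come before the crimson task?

Tracing the constraints gives a chain: the indigo task → the sage task → the crimson task.
That forces the indigo task before the crimson task in every valid schedule.

Yes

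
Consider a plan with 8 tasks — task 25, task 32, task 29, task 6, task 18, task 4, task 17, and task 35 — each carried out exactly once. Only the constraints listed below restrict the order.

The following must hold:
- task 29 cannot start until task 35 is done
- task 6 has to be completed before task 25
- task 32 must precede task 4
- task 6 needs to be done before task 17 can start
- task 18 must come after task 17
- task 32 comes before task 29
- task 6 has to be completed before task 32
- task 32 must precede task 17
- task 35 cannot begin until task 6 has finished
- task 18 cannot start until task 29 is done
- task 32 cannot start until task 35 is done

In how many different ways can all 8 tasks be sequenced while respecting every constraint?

56

Only task 6 has no prerequisites, so it must go first.
Systematically extending each partial ordering one task at a time and counting, there are 56 complete orderings.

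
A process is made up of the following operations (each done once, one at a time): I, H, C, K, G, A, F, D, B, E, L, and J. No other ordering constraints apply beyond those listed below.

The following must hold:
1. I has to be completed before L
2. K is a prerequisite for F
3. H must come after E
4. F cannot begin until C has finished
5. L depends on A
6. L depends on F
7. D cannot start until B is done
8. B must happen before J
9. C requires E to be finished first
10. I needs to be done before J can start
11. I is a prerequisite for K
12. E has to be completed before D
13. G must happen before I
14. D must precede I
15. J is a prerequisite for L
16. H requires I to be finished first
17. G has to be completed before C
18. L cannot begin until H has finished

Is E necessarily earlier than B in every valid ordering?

No chain of constraints connects E to B in either direction.
There exist valid orderings with B before E, so E is not required to come first.

No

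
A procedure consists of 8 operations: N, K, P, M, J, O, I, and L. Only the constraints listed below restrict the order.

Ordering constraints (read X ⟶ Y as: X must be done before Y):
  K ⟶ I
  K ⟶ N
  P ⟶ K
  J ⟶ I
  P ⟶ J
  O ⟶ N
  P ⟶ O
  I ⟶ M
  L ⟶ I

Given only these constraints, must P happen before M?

Yes

Tracing the constraints gives a chain: P → K → I → M.
That forces P before M in every valid schedule.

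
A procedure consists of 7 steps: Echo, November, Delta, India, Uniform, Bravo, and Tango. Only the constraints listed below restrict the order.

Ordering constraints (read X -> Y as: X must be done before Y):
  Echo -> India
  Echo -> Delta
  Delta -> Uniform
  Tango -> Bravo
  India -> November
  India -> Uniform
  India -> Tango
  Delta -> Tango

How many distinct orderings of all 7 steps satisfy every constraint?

Echo is the only step with nothing required before it, so every ordering starts there.
Systematically extending each partial ordering one step at a time and counting, there are 27 complete orderings.

27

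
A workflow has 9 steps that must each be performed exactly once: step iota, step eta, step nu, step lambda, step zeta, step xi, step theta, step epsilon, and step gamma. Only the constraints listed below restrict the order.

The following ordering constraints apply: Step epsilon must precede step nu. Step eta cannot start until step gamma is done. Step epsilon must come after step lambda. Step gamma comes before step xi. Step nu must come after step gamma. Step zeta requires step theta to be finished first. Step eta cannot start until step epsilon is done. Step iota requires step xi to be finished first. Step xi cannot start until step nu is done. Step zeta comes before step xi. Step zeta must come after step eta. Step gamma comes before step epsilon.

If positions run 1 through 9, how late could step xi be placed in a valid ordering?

Following the constraints forward from step xi, its only required successor is step iota.
So at least 1 step follows step xi, putting step xi no later than position 8. That position is achievable by scheduling everything else first.

8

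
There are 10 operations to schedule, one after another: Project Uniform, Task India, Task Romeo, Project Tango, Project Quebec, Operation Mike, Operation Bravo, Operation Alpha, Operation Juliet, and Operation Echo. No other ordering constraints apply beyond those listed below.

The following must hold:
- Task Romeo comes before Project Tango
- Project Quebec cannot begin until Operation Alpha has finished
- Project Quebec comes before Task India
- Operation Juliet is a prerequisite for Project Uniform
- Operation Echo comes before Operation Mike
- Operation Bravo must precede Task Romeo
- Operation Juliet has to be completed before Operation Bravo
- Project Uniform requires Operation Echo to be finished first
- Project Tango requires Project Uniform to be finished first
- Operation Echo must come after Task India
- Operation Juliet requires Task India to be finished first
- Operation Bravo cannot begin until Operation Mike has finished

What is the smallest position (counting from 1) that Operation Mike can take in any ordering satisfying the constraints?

Every operation that must precede Operation Mike has to come before it. Tracing all chains that end at Operation Mike, those operations are: Task India, Project Quebec, Operation Alpha, Operation Echo — 4 in total.
With 4 mandatory predecessors, the earliest Operation Mike can sit is position 4+1 = 5, and placing just those 4 first achieves it.

5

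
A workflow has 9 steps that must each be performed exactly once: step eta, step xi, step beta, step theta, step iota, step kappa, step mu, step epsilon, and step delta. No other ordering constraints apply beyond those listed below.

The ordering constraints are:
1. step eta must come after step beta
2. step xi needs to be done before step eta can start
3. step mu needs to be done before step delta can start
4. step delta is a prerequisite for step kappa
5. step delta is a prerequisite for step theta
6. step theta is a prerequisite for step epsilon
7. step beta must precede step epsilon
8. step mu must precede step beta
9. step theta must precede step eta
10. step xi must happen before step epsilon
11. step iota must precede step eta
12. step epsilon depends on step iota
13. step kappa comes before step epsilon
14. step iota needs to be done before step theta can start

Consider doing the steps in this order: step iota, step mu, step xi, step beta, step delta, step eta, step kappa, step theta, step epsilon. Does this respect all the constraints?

No

The sequence places step eta ahead of step theta.
But one of the constraints requires step theta before step eta, so this ordering violates it.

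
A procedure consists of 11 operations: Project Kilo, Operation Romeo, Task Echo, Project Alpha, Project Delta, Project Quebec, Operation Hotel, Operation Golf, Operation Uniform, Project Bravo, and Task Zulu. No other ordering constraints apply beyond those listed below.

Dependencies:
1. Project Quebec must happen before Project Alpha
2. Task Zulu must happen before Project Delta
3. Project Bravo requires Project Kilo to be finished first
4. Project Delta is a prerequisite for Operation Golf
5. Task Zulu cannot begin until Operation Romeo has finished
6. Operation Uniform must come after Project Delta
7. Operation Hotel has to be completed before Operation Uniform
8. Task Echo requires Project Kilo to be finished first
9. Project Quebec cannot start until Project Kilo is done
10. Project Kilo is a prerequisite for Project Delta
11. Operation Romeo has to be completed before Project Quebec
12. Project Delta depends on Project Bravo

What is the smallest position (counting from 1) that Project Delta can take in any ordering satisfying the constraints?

5

Working backwards through the constraints from Project Delta, its full set of required predecessors is Project Kilo, Operation Romeo, Project Bravo, Task Zulu — 4 of them.
With 4 mandatory predecessors, the earliest Project Delta can sit is position 4+1 = 5, and placing just those 4 first achieves it.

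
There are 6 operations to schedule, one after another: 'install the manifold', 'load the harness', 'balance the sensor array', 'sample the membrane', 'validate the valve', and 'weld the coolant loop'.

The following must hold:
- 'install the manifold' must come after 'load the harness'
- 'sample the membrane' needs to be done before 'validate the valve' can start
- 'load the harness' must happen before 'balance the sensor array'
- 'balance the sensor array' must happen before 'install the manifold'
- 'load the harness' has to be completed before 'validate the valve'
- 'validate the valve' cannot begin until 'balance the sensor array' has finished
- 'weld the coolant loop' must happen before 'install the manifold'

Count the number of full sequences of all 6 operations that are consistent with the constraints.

30

3 operations have no prerequisites ('load the harness', 'sample the membrane', 'weld the coolant loop'), so any of them could come first.
Systematically extending each partial ordering one operation at a time and counting, there are 30 complete orderings.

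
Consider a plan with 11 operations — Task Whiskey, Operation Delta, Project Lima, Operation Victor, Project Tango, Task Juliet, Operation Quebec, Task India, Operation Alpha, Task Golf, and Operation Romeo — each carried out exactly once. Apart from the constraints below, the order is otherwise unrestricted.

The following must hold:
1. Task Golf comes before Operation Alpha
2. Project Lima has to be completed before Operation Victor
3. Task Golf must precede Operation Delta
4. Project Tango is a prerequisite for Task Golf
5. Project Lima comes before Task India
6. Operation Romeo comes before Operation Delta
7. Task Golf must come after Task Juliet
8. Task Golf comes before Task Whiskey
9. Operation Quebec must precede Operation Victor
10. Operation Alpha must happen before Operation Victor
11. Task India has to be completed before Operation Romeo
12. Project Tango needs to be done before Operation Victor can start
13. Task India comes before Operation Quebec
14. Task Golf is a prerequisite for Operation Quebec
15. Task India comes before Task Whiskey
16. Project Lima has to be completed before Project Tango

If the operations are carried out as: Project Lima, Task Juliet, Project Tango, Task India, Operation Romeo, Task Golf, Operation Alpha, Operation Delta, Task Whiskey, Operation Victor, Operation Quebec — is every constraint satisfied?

Here Operation Quebec comes after Operation Victor.
Since Operation Quebec is required before Operation Victor, the ordering is invalid.

No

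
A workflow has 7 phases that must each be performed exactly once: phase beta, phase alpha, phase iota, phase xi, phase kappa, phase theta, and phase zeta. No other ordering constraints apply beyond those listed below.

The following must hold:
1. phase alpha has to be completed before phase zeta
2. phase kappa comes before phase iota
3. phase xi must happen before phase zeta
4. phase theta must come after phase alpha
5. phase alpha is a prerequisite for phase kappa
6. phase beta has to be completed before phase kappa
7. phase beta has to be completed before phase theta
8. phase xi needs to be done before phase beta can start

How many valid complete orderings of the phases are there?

42

The phases with no prerequisites are phase alpha, phase xi; any of them can be placed first.
Systematically extending each partial ordering one phase at a time and counting, there are 42 complete orderings.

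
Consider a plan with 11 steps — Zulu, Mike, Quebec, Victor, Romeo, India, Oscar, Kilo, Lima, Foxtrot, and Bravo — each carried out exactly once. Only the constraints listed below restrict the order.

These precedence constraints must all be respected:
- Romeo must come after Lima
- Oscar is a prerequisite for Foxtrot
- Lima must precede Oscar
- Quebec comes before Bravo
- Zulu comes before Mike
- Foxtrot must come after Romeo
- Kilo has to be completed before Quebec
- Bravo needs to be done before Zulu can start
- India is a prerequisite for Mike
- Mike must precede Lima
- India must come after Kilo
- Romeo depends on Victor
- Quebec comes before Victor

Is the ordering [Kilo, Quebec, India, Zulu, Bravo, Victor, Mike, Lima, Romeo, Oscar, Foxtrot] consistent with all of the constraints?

No

Here Bravo comes after Zulu.
Since Bravo is required before Zulu, the ordering is invalid.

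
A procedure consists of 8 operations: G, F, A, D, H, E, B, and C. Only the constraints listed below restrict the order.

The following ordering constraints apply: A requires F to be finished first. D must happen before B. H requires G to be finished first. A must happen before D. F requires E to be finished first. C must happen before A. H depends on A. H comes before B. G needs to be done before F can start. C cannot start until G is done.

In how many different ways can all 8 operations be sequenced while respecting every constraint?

10

2 operations have no prerequisites (G, E), so any of them could come first.
Counting all ways to extend the partial order to a total order gives 10.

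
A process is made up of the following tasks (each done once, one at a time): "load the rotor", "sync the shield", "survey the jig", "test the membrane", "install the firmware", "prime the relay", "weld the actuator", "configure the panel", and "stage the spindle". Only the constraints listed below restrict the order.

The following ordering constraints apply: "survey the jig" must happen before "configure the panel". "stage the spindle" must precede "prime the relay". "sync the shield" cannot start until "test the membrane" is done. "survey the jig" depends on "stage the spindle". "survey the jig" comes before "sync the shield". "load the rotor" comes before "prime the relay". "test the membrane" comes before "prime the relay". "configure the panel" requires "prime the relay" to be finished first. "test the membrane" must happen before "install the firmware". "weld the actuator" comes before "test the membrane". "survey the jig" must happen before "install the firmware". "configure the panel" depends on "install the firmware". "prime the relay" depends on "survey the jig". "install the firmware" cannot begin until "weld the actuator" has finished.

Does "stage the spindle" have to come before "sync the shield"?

Tracing the constraints gives a chain: "stage the spindle" → "survey the jig" → "sync the shield".
So "stage the spindle" must precede "sync the shield" in any valid ordering.

Yes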